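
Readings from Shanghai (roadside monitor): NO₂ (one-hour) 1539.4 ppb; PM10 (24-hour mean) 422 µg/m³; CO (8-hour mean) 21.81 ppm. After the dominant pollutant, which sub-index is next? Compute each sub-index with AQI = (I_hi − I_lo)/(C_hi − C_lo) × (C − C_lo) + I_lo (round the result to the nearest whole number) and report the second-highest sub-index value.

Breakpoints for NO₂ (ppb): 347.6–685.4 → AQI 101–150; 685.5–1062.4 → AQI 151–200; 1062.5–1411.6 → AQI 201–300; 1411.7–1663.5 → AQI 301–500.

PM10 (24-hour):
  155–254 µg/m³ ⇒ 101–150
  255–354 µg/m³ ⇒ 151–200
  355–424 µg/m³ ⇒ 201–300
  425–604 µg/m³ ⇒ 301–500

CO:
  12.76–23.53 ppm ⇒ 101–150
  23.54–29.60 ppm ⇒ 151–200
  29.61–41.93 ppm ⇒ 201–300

NO₂: 1539.4 lies in 1411.7–1663.5, so I_lo=301, I_hi=500, C_lo=1411.7, C_hi=1663.5.
(500−301)/(1663.5−1411.7) × (1539.4−1411.7) + 301 = 199/251.8 × 127.7 + 301 ≈ 401.92 → 402.
PM10 422: bracket 355–424 → index 201–300; slope 99/69, offset 67.
AQI = 201 + 99/69·67 ≈ 297.13 ⇒ 297.
CO: 21.81 lies in 12.76–23.53, so I_lo=101, I_hi=150, C_lo=12.76, C_hi=23.53.
(150−101)/(23.53−12.76) × (21.81−12.76) + 101 = 49/10.77 × 9.05 + 101 ≈ 142.17 → 142.
Sub-indices: NO₂→402, PM10→297, CO→142. Ranked high→low: 402, 297, 142. Second-highest sub-index = 297.

297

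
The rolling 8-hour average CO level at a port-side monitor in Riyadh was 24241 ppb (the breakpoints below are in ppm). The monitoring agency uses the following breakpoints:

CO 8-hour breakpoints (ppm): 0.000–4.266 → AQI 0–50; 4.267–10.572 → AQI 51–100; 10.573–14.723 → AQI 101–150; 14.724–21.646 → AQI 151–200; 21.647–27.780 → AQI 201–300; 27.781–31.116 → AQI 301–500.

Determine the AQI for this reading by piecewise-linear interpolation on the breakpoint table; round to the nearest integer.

Convert: 24241 ppb = 24.241 ppm.
CO: 24.241 lies in 21.647–27.780, so I_lo=201, I_hi=300, C_lo=21.647, C_hi=27.780.
(300−201)/(27.780−21.647) × (24.241−21.647) + 201 = 99/6.133 × 2.594 + 201 ≈ 242.87 → 243.
AQI 243 falls in the Very Unhealthy category.

243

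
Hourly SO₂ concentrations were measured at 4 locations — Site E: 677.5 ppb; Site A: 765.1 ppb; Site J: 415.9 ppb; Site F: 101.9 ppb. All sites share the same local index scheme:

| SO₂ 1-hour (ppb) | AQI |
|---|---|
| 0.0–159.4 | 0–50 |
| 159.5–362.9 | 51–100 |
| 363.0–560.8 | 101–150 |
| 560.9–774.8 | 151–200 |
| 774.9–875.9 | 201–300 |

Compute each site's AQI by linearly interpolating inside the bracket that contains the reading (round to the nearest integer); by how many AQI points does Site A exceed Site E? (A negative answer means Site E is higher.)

Site E: 677.5 lies in 560.9–774.8, so I_lo=151, I_hi=200, C_lo=560.9, C_hi=774.8.
(200−151)/(774.8−560.9) × (677.5−560.9) + 151 = 49/213.9 × 116.6 + 151 ≈ 177.71 → 178.
Site A 765.1: bracket 560.9–774.8 → index 151–200; slope 49/213.9, offset 204.2.
AQI = 151 + 49/213.9·204.2 ≈ 197.78 ⇒ 198.
Site J: 415.9 lies in 363.0–560.8, so I_lo=101, I_hi=150, C_lo=363.0, C_hi=560.8.
(150−101)/(560.8−363.0) × (415.9−363.0) + 101 = 49/197.8 × 52.9 + 101 ≈ 114.10 → 114.
Site F: row 0.0–159.4 (AQI 0–50). (50−0)·(101.9−0.0)/(159.4−0.0) + 0 = 50·101.9/159.4 + 0 ≈ 31.96 → 32.
AQIs: Site E=178, Site A=198, Site J=114, Site F=32. Site A (198) − Site E (178) = 20.

20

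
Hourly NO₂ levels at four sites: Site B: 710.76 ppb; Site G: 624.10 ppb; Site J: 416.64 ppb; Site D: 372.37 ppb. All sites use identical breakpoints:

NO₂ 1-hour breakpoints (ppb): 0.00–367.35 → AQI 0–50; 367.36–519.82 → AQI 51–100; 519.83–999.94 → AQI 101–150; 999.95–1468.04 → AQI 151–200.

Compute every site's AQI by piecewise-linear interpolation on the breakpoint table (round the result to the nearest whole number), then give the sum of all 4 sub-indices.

Site B 710.76: bracket 519.83–999.94 → index 101–150; slope 49/480.11, offset 190.93.
AQI = 101 + 49/480.11·190.93 ≈ 120.49 ⇒ 120.
Site G: 624.10 lies in 519.83–999.94, so I_lo=101, I_hi=150, C_lo=519.83, C_hi=999.94.
(150−101)/(999.94−519.83) × (624.10−519.83) + 101 = 49/480.11 × 104.27 + 101 ≈ 111.64 → 112.
Site J 416.64: bracket 367.36–519.82 → index 51–100; slope 49/152.46, offset 49.28.
AQI = 51 + 49/152.46·49.28 ≈ 66.84 ⇒ 67.
Site D 372.37: bracket 367.36–519.82 → index 51–100; slope 49/152.46, offset 5.01.
AQI = 51 + 49/152.46·5.01 ≈ 52.61 ⇒ 53.
AQIs: Site B=120, Site G=112, Site J=67, Site D=53. Sum = 120 + 112 + 67 + 53 = 352.

352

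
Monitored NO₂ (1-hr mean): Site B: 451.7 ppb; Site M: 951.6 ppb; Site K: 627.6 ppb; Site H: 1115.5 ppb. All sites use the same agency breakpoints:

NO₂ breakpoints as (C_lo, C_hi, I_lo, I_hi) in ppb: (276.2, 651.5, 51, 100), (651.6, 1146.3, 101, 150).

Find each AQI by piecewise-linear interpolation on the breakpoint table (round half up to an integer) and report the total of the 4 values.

Site B: 451.7 lies in 276.2–651.5, so I_lo=51, I_hi=100, C_lo=276.2, C_hi=651.5.
(100−51)/(651.5−276.2) × (451.7−276.2) + 51 = 49/375.3 × 175.5 + 51 ≈ 73.91 → 74.
Site M: 951.6 lies in 651.6–1146.3, so I_lo=101, I_hi=150, C_lo=651.6, C_hi=1146.3.
(150−101)/(1146.3−651.6) × (951.6−651.6) + 101 = 49/494.7 × 300.0 + 101 ≈ 130.71 → 131.
Site K 627.6: bracket 276.2–651.5 → index 51–100; slope 49/375.3, offset 351.4.
AQI = 51 + 49/375.3·351.4 ≈ 96.88 ⇒ 97.
Site H: 1115.5 lies in 651.6–1146.3, so I_lo=101, I_hi=150, C_lo=651.6, C_hi=1146.3.
(150−101)/(1146.3−651.6) × (1115.5−651.6) + 101 = 49/494.7 × 463.9 + 101 ≈ 146.95 → 147.
AQIs: Site B=74, Site M=131, Site K=97, Site H=147. Sum = 74 + 131 + 97 + 147 = 449.

449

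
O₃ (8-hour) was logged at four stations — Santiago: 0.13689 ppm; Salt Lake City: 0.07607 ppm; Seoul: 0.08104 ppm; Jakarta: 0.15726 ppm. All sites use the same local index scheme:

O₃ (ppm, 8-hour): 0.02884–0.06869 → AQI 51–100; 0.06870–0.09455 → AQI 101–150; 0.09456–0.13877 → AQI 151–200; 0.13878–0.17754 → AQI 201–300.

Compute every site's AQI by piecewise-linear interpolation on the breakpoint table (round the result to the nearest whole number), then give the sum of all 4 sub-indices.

Santiago: 0.13689 ∈ [0.09456, 0.13877] ↔ index [151, 200].
151 + (0.13689−0.09456)·(200−151)/(0.13877−0.09456) = 151 + 0.04233·49/0.04421 ≈ 197.92, so AQI = 198.
Salt Lake City 0.07607: bracket 0.06870–0.09455 → index 101–150; slope 49/0.02585, offset 0.00737.
AQI = 101 + 49/0.02585·0.00737 ≈ 114.97 ⇒ 115.
Seoul: 0.08104 ∈ [0.06870, 0.09455] ↔ index [101, 150].
101 + (0.08104−0.06870)·(150−101)/(0.09455−0.06870) = 101 + 0.01234·49/0.02585 ≈ 124.39, so AQI = 124.
Jakarta: 0.15726 ∈ [0.13878, 0.17754] ↔ index [201, 300].
201 + (0.15726−0.13878)·(300−201)/(0.17754−0.13878) = 201 + 0.01848·99/0.03876 ≈ 248.20, so AQI = 248.
AQIs: Santiago=198, Salt Lake City=115, Seoul=124, Jakarta=248. Sum = 198 + 115 + 124 + 248 = 685.

685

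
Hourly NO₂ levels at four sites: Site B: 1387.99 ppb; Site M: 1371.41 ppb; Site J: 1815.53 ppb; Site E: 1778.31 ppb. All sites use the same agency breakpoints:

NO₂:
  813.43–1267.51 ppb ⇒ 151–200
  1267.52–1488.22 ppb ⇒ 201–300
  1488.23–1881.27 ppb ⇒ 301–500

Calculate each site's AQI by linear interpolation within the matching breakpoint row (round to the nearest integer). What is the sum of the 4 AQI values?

Site B 1387.99: bracket 1267.52–1488.22 → index 201–300; slope 99/220.70, offset 120.47.
AQI = 201 + 99/220.70·120.47 ≈ 255.04 ⇒ 255.
Site M 1371.41: bracket 1267.52–1488.22 → index 201–300; slope 99/220.70, offset 103.89.
AQI = 201 + 99/220.70·103.89 ≈ 247.60 ⇒ 248.
Site J 1815.53: bracket 1488.23–1881.27 → index 301–500; slope 199/393.04, offset 327.30.
AQI = 301 + 199/393.04·327.30 ≈ 466.72 ⇒ 467.
Site E: 1778.31 ∈ [1488.23, 1881.27] ↔ index [301, 500].
301 + (1778.31−1488.23)·(500−301)/(1881.27−1488.23) = 301 + 290.08·199/393.04 ≈ 447.87, so AQI = 448.
AQIs: Site B=255, Site M=248, Site J=467, Site E=448. Sum = 255 + 248 + 467 + 448 = 1418.

1418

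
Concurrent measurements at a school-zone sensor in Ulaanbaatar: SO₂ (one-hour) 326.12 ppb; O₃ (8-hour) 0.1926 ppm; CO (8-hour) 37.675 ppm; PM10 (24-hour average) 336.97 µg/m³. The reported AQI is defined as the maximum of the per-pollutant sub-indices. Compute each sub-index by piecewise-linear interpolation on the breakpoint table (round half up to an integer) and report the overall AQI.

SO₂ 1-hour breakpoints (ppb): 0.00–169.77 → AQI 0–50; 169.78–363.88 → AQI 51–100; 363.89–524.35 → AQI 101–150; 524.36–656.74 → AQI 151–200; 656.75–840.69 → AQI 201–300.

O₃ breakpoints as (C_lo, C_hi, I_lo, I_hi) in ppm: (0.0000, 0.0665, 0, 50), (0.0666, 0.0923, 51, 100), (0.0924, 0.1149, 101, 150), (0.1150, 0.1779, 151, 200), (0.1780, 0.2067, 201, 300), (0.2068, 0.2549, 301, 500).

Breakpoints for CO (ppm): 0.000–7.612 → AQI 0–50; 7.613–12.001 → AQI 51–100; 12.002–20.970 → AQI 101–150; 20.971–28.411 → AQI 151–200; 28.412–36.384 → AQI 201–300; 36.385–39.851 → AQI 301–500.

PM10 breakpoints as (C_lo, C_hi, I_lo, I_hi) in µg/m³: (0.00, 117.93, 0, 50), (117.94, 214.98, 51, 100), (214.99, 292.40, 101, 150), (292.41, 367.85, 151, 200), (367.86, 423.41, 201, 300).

375

SO₂: 326.12 lies in 169.78–363.88, so I_lo=51, I_hi=100, C_lo=169.78, C_hi=363.88.
(100−51)/(363.88−169.78) × (326.12−169.78) + 51 = 49/194.10 × 156.34 + 51 ≈ 90.47 → 90.
O₃ 0.1926: bracket 0.1780–0.2067 → index 201–300; slope 99/0.0287, offset 0.0146.
AQI = 201 + 99/0.0287·0.0146 ≈ 251.36 ⇒ 251.
CO: 37.675 lies in 36.385–39.851, so I_lo=301, I_hi=500, C_lo=36.385, C_hi=39.851.
(500−301)/(39.851−36.385) × (37.675−36.385) + 301 = 199/3.466 × 1.290 + 301 ≈ 375.07 → 375.
PM10: 336.97 ∈ [292.41, 367.85] ↔ index [151, 200].
151 + (336.97−292.41)·(200−151)/(367.85−292.41) = 151 + 44.56·49/75.44 ≈ 179.94, so AQI = 180.
Sub-indices: SO₂→90, O₃→251, CO→375, PM10→180. Overall AQI = max = 375; dominant pollutant is CO.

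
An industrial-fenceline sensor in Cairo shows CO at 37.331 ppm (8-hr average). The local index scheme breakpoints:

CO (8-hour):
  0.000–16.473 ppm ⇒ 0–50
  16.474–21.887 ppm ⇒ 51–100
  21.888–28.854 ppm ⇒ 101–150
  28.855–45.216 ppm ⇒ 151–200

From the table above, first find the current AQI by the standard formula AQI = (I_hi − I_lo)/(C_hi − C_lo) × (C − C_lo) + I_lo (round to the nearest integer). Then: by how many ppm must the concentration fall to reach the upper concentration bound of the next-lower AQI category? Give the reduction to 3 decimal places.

8.477

CO: row 28.855–45.216 (AQI 151–200). (200−151)·(37.331−28.855)/(45.216−28.855) + 151 = 49·8.476/16.361 + 151 ≈ 176.39 → 176.
Current AQI 176 is in the Unhealthy range (151–200). The next-lower category tops out at AQI 150, whose upper concentration bound is 28.854 ppm.
Reduction needed = 37.331 − 28.854 = 8.477 ppm.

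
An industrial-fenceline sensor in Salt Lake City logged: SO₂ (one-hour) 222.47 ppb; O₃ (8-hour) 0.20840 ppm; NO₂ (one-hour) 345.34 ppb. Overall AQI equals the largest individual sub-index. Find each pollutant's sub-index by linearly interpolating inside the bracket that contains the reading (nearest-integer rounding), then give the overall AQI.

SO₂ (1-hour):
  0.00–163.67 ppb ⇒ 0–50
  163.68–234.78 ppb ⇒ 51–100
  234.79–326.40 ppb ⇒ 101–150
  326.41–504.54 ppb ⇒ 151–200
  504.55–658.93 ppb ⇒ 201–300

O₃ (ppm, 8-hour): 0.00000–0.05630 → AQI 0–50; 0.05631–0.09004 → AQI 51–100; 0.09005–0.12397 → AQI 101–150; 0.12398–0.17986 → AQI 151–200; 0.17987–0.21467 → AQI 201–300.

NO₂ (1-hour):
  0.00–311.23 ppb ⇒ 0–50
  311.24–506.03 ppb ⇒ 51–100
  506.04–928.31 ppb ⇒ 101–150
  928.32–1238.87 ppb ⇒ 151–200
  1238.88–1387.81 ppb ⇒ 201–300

SO₂: row 163.68–234.78 (AQI 51–100). (100−51)·(222.47−163.68)/(234.78−163.68) + 51 = 49·58.79/71.10 + 51 ≈ 91.52 → 92.
O₃: 0.20840 lies in 0.17987–0.21467, so I_lo=201, I_hi=300, C_lo=0.17987, C_hi=0.21467.
(300−201)/(0.21467−0.17987) × (0.20840−0.17987) + 201 = 99/0.03480 × 0.02853 + 201 ≈ 282.16 → 282.
NO₂: 345.34 lies in 311.24–506.03, so I_lo=51, I_hi=100, C_lo=311.24, C_hi=506.03.
(100−51)/(506.03−311.24) × (345.34−311.24) + 51 = 49/194.79 × 34.10 + 51 ≈ 59.58 → 60.
Sub-indices: SO₂→92, O₃→282, NO₂→60. Overall AQI = max = 282; dominant pollutant is O₃.

282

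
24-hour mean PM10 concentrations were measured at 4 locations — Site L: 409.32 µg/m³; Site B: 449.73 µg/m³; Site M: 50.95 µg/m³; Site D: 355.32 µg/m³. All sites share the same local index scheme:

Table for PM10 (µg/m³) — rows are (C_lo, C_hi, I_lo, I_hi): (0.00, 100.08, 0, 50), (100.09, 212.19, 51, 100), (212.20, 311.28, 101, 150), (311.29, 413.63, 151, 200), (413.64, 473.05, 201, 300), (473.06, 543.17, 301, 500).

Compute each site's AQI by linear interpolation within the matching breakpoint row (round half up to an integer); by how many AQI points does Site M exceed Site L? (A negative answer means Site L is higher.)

-173

Site L: row 311.29–413.63 (AQI 151–200). (200−151)·(409.32−311.29)/(413.63−311.29) + 151 = 49·98.03/102.34 + 151 ≈ 197.94 → 198.
Site B: 449.73 lies in 413.64–473.05, so I_lo=201, I_hi=300, C_lo=413.64, C_hi=473.05.
(300−201)/(473.05−413.64) × (449.73−413.64) + 201 = 99/59.41 × 36.09 + 201 ≈ 261.14 → 261.
Site M: 50.95 lies in 0.00–100.08, so I_lo=0, I_hi=50, C_lo=0.00, C_hi=100.08.
(50−0)/(100.08−0.00) × (50.95−0.00) + 0 = 50/100.08 × 50.95 + 0 ≈ 25.45 → 25.
Site D: 355.32 lies in 311.29–413.63, so I_lo=151, I_hi=200, C_lo=311.29, C_hi=413.63.
(200−151)/(413.63−311.29) × (355.32−311.29) + 151 = 49/102.34 × 44.03 + 151 ≈ 172.08 → 172.
AQIs: Site L=198, Site B=261, Site M=25, Site D=172. Site M (25) − Site L (198) = -173.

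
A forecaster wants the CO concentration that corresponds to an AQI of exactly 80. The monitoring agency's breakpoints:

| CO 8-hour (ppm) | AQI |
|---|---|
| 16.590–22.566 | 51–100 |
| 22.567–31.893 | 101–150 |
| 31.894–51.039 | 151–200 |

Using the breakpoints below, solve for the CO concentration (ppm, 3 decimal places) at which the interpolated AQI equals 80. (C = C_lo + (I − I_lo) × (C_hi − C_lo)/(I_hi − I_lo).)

AQI 80 lies in the 51–100 band, which corresponds to 16.590–22.566 ppm.
C = 16.590 + (80−51)×(22.566−16.590)/(100−51) = 16.590 + 29×5.976/49 ≈ 20.12682 ppm → 20.127 ppm to 3 dp.

20.127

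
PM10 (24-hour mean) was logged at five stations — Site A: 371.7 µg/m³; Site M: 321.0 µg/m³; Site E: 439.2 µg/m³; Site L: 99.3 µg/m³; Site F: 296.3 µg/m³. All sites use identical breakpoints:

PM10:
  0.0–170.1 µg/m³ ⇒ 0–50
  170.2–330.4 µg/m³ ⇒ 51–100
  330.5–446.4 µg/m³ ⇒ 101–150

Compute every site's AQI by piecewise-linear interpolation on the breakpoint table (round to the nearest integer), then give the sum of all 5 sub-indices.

481

Site A 371.7: bracket 330.5–446.4 → index 101–150; slope 49/115.9, offset 41.2.
AQI = 101 + 49/115.9·41.2 ≈ 118.42 ⇒ 118.
Site M: 321.0 ∈ [170.2, 330.4] ↔ index [51, 100].
51 + (321.0−170.2)·(100−51)/(330.4−170.2) = 51 + 150.8·49/160.2 ≈ 97.12, so AQI = 97.
Site E 439.2: bracket 330.5–446.4 → index 101–150; slope 49/115.9, offset 108.7.
AQI = 101 + 49/115.9·108.7 ≈ 146.96 ⇒ 147.
Site L: 99.3 ∈ [0.0, 170.1] ↔ index [0, 50].
0 + (99.3−0.0)·(50−0)/(170.1−0.0) = 0 + 99.3·50/170.1 ≈ 29.19, so AQI = 29.
Site F: row 170.2–330.4 (AQI 51–100). (100−51)·(296.3−170.2)/(330.4−170.2) + 51 = 49·126.1/160.2 + 51 ≈ 89.57 → 90.
AQIs: Site A=118, Site M=97, Site E=147, Site L=29, Site F=90. Sum = 118 + 97 + 147 + 29 + 90 = 481.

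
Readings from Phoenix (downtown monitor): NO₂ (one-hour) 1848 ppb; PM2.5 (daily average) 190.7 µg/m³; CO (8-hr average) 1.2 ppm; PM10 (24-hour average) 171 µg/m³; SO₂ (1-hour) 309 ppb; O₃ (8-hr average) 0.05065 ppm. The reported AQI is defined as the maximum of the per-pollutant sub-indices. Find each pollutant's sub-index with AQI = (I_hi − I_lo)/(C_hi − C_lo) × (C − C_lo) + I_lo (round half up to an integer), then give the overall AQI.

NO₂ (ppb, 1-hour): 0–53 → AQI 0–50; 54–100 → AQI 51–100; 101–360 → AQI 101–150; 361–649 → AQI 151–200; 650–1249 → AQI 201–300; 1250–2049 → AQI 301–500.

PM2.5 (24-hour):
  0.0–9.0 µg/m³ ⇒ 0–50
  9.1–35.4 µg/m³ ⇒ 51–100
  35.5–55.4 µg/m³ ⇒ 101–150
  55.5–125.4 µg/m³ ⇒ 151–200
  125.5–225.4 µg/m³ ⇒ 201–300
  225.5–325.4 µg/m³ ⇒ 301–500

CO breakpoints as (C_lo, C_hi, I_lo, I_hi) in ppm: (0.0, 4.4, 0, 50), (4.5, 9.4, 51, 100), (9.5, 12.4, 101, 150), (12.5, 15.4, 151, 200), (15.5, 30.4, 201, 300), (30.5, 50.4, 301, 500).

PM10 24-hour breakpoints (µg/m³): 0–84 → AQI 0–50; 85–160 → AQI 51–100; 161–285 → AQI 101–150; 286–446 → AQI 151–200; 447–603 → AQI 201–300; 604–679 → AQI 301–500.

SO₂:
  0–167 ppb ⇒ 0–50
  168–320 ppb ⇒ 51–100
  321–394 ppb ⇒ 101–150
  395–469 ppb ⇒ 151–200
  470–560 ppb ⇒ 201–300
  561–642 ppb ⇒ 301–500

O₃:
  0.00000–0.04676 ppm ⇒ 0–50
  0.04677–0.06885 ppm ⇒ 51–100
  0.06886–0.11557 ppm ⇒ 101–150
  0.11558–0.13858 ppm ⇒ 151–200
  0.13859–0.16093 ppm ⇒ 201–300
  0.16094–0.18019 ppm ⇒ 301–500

NO₂: 1848 lies in 1250–2049, so I_lo=301, I_hi=500, C_lo=1250, C_hi=2049.
(500−301)/(2049−1250) × (1848−1250) + 301 = 199/799 × 598 + 301 ≈ 449.94 → 450.
PM2.5: row 125.5–225.4 (AQI 201–300). (300−201)·(190.7−125.5)/(225.4−125.5) + 201 = 99·65.2/99.9 + 201 ≈ 265.61 → 266.
CO: 1.2 lies in 0.0–4.4, so I_lo=0, I_hi=50, C_lo=0.0, C_hi=4.4.
(50−0)/(4.4−0.0) × (1.2−0.0) + 0 = 50/4.4 × 1.2 + 0 ≈ 13.64 → 14.
PM10: 171 ∈ [161, 285] ↔ index [101, 150].
101 + (171−161)·(150−101)/(285−161) = 101 + 10·49/124 ≈ 104.95, so AQI = 105.
SO₂: row 168–320 (AQI 51–100). (100−51)·(309−168)/(320−168) + 51 = 49·141/152 + 51 ≈ 96.45 → 96.
O₃: 0.05065 lies in 0.04677–0.06885, so I_lo=51, I_hi=100, C_lo=0.04677, C_hi=0.06885.
(100−51)/(0.06885−0.04677) × (0.05065−0.04677) + 51 = 49/0.02208 × 0.00388 + 51 ≈ 59.61 → 60.
Sub-indices: NO₂→450, PM2.5→266, CO→14, PM10→105, SO₂→96, O₃→60. Overall AQI = max = 450; dominant pollutant is NO₂.

450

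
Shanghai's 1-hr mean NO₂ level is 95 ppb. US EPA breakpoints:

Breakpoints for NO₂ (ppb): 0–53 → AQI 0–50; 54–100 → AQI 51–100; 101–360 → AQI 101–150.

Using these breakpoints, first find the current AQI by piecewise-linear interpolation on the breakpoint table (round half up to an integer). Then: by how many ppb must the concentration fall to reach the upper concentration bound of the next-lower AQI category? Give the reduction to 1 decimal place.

NO₂ 95: bracket 54–100 → index 51–100; slope 49/46, offset 41.
AQI = 51 + 49/46·41 ≈ 94.67 ⇒ 95.
Current AQI 95 is in the Moderate range (51–100). The next-lower category tops out at AQI 50, whose upper concentration bound is 53 ppb.
Reduction needed = 95 − 53 = 42.0 ppb.

42.0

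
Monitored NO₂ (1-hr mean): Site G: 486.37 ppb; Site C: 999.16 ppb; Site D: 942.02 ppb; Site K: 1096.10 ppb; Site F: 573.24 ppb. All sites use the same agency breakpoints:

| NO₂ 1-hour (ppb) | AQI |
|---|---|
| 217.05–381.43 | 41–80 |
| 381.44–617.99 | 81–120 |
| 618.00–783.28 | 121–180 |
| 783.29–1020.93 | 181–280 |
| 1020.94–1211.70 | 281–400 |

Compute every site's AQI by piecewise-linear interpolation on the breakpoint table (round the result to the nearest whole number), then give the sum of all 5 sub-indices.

1057

Site G 486.37: bracket 381.44–617.99 → index 81–120; slope 39/236.55, offset 104.93.
AQI = 81 + 39/236.55·104.93 ≈ 98.30 ⇒ 98.
Site C: row 783.29–1020.93 (AQI 181–280). (280−181)·(999.16−783.29)/(1020.93−783.29) + 181 = 99·215.87/237.64 + 181 ≈ 270.93 → 271.
Site D: 942.02 lies in 783.29–1020.93, so I_lo=181, I_hi=280, C_lo=783.29, C_hi=1020.93.
(280−181)/(1020.93−783.29) × (942.02−783.29) + 181 = 99/237.64 × 158.73 + 181 ≈ 247.13 → 247.
Site K: 1096.10 ∈ [1020.94, 1211.70] ↔ index [281, 400].
281 + (1096.10−1020.94)·(400−281)/(1211.70−1020.94) = 281 + 75.16·119/190.76 ≈ 327.89, so AQI = 328.
Site F 573.24: bracket 381.44–617.99 → index 81–120; slope 39/236.55, offset 191.80.
AQI = 81 + 39/236.55·191.80 ≈ 112.62 ⇒ 113.
AQIs: Site G=98, Site C=271, Site D=247, Site K=328, Site F=113. Sum = 98 + 271 + 247 + 328 + 113 = 1057.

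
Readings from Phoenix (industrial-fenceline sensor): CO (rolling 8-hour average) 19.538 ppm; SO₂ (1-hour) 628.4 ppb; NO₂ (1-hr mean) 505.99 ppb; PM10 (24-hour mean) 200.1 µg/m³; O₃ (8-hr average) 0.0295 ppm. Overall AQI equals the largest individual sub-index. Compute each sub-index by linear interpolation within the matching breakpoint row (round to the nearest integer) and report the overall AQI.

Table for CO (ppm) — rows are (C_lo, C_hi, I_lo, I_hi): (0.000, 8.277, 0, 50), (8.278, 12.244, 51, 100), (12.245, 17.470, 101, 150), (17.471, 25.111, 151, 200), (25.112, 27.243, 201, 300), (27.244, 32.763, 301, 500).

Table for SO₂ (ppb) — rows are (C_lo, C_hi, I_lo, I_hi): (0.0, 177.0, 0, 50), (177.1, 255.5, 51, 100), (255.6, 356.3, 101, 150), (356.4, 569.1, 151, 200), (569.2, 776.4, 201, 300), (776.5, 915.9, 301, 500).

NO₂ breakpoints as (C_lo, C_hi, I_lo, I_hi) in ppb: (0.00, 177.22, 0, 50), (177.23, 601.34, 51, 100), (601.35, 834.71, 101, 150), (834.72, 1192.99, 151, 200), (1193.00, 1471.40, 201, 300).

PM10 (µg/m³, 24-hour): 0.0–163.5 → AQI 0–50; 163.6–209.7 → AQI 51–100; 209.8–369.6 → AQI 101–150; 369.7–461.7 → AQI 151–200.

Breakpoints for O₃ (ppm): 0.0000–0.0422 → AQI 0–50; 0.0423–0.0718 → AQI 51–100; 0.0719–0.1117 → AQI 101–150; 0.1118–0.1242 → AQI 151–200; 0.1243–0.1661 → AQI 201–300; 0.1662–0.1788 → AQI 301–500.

CO: 19.538 lies in 17.471–25.111, so I_lo=151, I_hi=200, C_lo=17.471, C_hi=25.111.
(200−151)/(25.111−17.471) × (19.538−17.471) + 151 = 49/7.640 × 2.067 + 151 ≈ 164.26 → 164.
SO₂: 628.4 ∈ [569.2, 776.4] ↔ index [201, 300].
201 + (628.4−569.2)·(300−201)/(776.4−569.2) = 201 + 59.2·99/207.2 ≈ 229.29, so AQI = 229.
NO₂: 505.99 lies in 177.23–601.34, so I_lo=51, I_hi=100, C_lo=177.23, C_hi=601.34.
(100−51)/(601.34−177.23) × (505.99−177.23) + 51 = 49/424.11 × 328.76 + 51 ≈ 88.98 → 89.
PM10: row 163.6–209.7 (AQI 51–100). (100−51)·(200.1−163.6)/(209.7−163.6) + 51 = 49·36.5/46.1 + 51 ≈ 89.80 → 90.
O₃: 0.0295 lies in 0.0000–0.0422, so I_lo=0, I_hi=50, C_lo=0.0000, C_hi=0.0422.
(50−0)/(0.0422−0.0000) × (0.0295−0.0000) + 0 = 50/0.0422 × 0.0295 + 0 ≈ 34.95 → 35.
Sub-indices: CO→164, SO₂→229, NO₂→89, PM10→90, O₃→35. Overall AQI = max = 229; dominant pollutant is SO₂.

229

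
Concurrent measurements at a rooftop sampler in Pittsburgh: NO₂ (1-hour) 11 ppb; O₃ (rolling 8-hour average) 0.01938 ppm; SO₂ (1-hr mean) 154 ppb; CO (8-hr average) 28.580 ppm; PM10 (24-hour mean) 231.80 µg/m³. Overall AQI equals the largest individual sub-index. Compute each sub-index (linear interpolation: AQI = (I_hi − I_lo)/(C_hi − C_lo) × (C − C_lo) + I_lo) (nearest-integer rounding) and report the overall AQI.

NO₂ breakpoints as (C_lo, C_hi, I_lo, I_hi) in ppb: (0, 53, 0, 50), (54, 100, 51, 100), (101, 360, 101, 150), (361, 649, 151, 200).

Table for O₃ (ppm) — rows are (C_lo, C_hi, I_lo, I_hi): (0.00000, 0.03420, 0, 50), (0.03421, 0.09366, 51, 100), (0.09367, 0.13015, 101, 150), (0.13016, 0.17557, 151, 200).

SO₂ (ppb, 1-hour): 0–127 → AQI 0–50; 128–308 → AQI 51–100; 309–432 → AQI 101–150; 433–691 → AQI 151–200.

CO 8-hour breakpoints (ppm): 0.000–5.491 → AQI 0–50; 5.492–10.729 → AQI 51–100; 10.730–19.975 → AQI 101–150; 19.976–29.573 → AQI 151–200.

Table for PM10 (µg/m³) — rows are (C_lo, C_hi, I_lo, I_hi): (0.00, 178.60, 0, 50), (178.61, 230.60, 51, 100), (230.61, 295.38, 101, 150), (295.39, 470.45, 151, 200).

NO₂: 11 ∈ [0, 53] ↔ index [0, 50].
0 + (11−0)·(50−0)/(53−0) = 0 + 11·50/53 ≈ 10.38, so AQI = 10.
O₃: row 0.00000–0.03420 (AQI 0–50). (50−0)·(0.01938−0.00000)/(0.03420−0.00000) + 0 = 50·0.01938/0.03420 + 0 ≈ 28.33 → 28.
SO₂ 154: bracket 128–308 → index 51–100; slope 49/180, offset 26.
AQI = 51 + 49/180·26 ≈ 58.08 ⇒ 58.
CO 28.580: bracket 19.976–29.573 → index 151–200; slope 49/9.597, offset 8.604.
AQI = 151 + 49/9.597·8.604 ≈ 194.93 ⇒ 195.
PM10: 231.80 lies in 230.61–295.38, so I_lo=101, I_hi=150, C_lo=230.61, C_hi=295.38.
(150−101)/(295.38−230.61) × (231.80−230.61) + 101 = 49/64.77 × 1.19 + 101 ≈ 101.90 → 102.
Sub-indices: NO₂→10, O₃→28, SO₂→58, CO→195, PM10→102. Overall AQI = max = 195; dominant pollutant is CO.
AQI 195: Unhealthy.

195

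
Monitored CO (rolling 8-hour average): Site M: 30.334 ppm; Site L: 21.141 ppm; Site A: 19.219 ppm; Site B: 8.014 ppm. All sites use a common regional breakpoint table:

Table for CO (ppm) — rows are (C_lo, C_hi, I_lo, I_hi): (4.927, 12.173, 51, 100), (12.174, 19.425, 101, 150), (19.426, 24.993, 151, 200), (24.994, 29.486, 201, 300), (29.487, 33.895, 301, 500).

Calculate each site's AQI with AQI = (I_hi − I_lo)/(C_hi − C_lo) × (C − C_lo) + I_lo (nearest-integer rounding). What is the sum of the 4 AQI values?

Site M: 30.334 lies in 29.487–33.895, so I_lo=301, I_hi=500, C_lo=29.487, C_hi=33.895.
(500−301)/(33.895−29.487) × (30.334−29.487) + 301 = 199/4.408 × 0.847 + 301 ≈ 339.24 → 339.
Site L: row 19.426–24.993 (AQI 151–200). (200−151)·(21.141−19.426)/(24.993−19.426) + 151 = 49·1.715/5.567 + 151 ≈ 166.10 → 166.
Site A: 19.219 lies in 12.174–19.425, so I_lo=101, I_hi=150, C_lo=12.174, C_hi=19.425.
(150−101)/(19.425−12.174) × (19.219−12.174) + 101 = 49/7.251 × 7.045 + 101 ≈ 148.61 → 149.
Site B: 8.014 lies in 4.927–12.173, so I_lo=51, I_hi=100, C_lo=4.927, C_hi=12.173.
(100−51)/(12.173−4.927) × (8.014−4.927) + 51 = 49/7.246 × 3.087 + 51 ≈ 71.88 → 72.
AQIs: Site M=339, Site L=166, Site A=149, Site B=72. Sum = 339 + 166 + 149 + 72 = 726.

726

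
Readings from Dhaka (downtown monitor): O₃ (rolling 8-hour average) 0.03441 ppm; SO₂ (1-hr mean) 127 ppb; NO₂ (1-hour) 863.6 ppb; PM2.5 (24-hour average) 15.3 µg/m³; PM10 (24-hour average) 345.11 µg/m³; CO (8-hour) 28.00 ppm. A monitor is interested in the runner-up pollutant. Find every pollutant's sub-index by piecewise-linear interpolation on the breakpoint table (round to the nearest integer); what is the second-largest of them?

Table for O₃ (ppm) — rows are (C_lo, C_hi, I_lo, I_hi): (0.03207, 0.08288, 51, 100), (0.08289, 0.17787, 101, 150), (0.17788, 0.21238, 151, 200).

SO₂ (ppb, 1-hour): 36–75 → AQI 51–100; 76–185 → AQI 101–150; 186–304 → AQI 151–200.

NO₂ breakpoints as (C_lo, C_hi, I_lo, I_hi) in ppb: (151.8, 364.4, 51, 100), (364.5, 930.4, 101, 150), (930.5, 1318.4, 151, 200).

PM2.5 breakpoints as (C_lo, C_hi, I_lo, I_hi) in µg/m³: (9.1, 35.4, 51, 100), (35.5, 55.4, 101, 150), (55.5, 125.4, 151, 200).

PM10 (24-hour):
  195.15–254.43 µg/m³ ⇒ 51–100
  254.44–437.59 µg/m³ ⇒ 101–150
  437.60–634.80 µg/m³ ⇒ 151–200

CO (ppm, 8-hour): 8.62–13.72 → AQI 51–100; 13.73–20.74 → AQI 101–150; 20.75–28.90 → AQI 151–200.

144

O₃ 0.03441: bracket 0.03207–0.08288 → index 51–100; slope 49/0.05081, offset 0.00234.
AQI = 51 + 49/0.05081·0.00234 ≈ 53.26 ⇒ 53.
SO₂ 127: bracket 76–185 → index 101–150; slope 49/109, offset 51.
AQI = 101 + 49/109·51 ≈ 123.93 ⇒ 124.
NO₂: 863.6 lies in 364.5–930.4, so I_lo=101, I_hi=150, C_lo=364.5, C_hi=930.4.
(150−101)/(930.4−364.5) × (863.6−364.5) + 101 = 49/565.9 × 499.1 + 101 ≈ 144.22 → 144.
PM2.5 15.3: bracket 9.1–35.4 → index 51–100; slope 49/26.3, offset 6.2.
AQI = 51 + 49/26.3·6.2 ≈ 62.55 ⇒ 63.
PM10: 345.11 ∈ [254.44, 437.59] ↔ index [101, 150].
101 + (345.11−254.44)·(150−101)/(437.59−254.44) = 101 + 90.67·49/183.15 ≈ 125.26, so AQI = 125.
CO 28.00: bracket 20.75–28.90 → index 151–200; slope 49/8.15, offset 7.25.
AQI = 151 + 49/8.15·7.25 ≈ 194.59 ⇒ 195.
Sub-indices: O₃→53, SO₂→124, NO₂→144, PM2.5→63, PM10→125, CO→195. Ranked high→low: 195, 144, 125, 124, 63, 53. Second-highest sub-index = 144.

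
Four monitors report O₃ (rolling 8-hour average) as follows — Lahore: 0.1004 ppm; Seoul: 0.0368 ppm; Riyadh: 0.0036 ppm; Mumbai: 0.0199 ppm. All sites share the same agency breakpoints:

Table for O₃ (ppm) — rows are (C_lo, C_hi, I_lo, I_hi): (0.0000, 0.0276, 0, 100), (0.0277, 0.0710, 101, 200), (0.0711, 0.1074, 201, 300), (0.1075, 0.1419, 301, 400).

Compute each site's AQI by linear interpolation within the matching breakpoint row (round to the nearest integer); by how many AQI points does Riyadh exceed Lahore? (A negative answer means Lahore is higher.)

Lahore 0.1004: bracket 0.0711–0.1074 → index 201–300; slope 99/0.0363, offset 0.0293.
AQI = 201 + 99/0.0363·0.0293 ≈ 280.91 ⇒ 281.
Seoul 0.0368: bracket 0.0277–0.0710 → index 101–200; slope 99/0.0433, offset 0.0091.
AQI = 101 + 99/0.0433·0.0091 ≈ 121.81 ⇒ 122.
Riyadh: 0.0036 ∈ [0.0000, 0.0276] ↔ index [0, 100].
0 + (0.0036−0.0000)·(100−0)/(0.0276−0.0000) = 0 + 0.0036·100/0.0276 ≈ 13.04, so AQI = 13.
Mumbai 0.0199: bracket 0.0000–0.0276 → index 0–100; slope 100/0.0276, offset 0.0199.
AQI = 0 + 100/0.0276·0.0199 ≈ 72.10 ⇒ 72.
AQIs: Lahore=281, Seoul=122, Riyadh=13, Mumbai=72. Riyadh (13) − Lahore (281) = -268.

-268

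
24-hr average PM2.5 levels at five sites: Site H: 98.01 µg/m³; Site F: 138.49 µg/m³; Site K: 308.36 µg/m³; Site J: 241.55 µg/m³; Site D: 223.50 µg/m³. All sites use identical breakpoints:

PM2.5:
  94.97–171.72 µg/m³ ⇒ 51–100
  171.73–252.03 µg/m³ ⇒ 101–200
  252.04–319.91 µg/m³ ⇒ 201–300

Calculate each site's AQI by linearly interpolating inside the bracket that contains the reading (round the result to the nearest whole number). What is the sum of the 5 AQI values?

Site H 98.01: bracket 94.97–171.72 → index 51–100; slope 49/76.75, offset 3.04.
AQI = 51 + 49/76.75·3.04 ≈ 52.94 ⇒ 53.
Site F 138.49: bracket 94.97–171.72 → index 51–100; slope 49/76.75, offset 43.52.
AQI = 51 + 49/76.75·43.52 ≈ 78.78 ⇒ 79.
Site K: row 252.04–319.91 (AQI 201–300). (300−201)·(308.36−252.04)/(319.91−252.04) + 201 = 99·56.32/67.87 + 201 ≈ 283.15 → 283.
Site J: 241.55 lies in 171.73–252.03, so I_lo=101, I_hi=200, C_lo=171.73, C_hi=252.03.
(200−101)/(252.03−171.73) × (241.55−171.73) + 101 = 99/80.30 × 69.82 + 101 ≈ 187.08 → 187.
Site D: row 171.73–252.03 (AQI 101–200). (200−101)·(223.50−171.73)/(252.03−171.73) + 101 = 99·51.77/80.30 + 101 ≈ 164.83 → 165.
AQIs: Site H=53, Site F=79, Site K=283, Site J=187, Site D=165. Sum = 53 + 79 + 283 + 187 + 165 = 767.

767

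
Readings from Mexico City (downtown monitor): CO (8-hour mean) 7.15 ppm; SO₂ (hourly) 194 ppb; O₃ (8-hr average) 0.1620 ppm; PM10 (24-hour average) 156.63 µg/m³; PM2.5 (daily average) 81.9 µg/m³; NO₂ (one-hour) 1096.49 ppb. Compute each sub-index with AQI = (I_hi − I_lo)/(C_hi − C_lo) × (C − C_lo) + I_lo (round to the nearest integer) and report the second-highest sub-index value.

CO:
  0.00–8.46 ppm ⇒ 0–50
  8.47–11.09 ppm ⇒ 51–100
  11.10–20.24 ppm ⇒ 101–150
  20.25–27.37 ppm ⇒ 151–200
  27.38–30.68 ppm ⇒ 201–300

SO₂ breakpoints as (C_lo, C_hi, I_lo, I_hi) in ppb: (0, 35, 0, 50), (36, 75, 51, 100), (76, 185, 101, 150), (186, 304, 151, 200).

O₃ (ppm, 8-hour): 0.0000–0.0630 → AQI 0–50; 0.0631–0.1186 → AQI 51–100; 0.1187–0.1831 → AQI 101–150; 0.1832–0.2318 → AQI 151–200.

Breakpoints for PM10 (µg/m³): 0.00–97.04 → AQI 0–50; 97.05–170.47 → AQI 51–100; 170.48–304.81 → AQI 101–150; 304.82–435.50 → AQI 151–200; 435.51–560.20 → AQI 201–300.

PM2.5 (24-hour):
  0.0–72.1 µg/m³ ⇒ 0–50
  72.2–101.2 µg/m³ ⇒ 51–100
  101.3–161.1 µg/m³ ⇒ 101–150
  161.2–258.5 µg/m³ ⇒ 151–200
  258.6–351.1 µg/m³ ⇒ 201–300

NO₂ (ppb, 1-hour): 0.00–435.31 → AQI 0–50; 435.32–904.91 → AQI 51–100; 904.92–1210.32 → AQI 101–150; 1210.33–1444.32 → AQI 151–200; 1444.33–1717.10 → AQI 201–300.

CO: 7.15 lies in 0.00–8.46, so I_lo=0, I_hi=50, C_lo=0.00, C_hi=8.46.
(50−0)/(8.46−0.00) × (7.15−0.00) + 0 = 50/8.46 × 7.15 + 0 ≈ 42.26 → 42.
SO₂: row 186–304 (AQI 151–200). (200−151)·(194−186)/(304−186) + 151 = 49·8/118 + 151 ≈ 154.32 → 154.
O₃: row 0.1187–0.1831 (AQI 101–150). (150−101)·(0.1620−0.1187)/(0.1831−0.1187) + 101 = 49·0.0433/0.0644 + 101 ≈ 133.95 → 134.
PM10: row 97.05–170.47 (AQI 51–100). (100−51)·(156.63−97.05)/(170.47−97.05) + 51 = 49·59.58/73.42 + 51 ≈ 90.76 → 91.
PM2.5: row 72.2–101.2 (AQI 51–100). (100−51)·(81.9−72.2)/(101.2−72.2) + 51 = 49·9.7/29.0 + 51 ≈ 67.39 → 67.
NO₂: 1096.49 lies in 904.92–1210.32, so I_lo=101, I_hi=150, C_lo=904.92, C_hi=1210.32.
(150−101)/(1210.32−904.92) × (1096.49−904.92) + 101 = 49/305.40 × 191.57 + 101 ≈ 131.74 → 132.
Sub-indices: CO→42, SO₂→154, O₃→134, PM10→91, PM2.5→67, NO₂→132. Ranked high→low: 154, 134, 132, 91, 67, 42. Second-highest sub-index = 134.

134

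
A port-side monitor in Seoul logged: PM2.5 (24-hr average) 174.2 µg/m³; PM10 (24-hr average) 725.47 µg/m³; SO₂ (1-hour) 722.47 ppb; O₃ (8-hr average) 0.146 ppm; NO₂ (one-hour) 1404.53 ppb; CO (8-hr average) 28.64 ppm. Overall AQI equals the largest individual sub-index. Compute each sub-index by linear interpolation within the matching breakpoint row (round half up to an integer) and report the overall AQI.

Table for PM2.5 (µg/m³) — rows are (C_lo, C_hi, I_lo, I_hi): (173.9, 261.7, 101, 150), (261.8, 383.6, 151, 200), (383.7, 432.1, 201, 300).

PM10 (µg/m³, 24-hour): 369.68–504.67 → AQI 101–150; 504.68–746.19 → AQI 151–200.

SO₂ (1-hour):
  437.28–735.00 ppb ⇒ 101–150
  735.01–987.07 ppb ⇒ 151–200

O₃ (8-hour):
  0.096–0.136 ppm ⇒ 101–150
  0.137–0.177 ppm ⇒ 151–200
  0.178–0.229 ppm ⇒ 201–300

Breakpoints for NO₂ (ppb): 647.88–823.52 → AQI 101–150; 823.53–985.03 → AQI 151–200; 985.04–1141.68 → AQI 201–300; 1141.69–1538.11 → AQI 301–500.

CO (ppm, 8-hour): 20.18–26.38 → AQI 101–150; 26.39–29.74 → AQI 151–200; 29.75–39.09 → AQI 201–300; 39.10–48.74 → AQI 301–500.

433

PM2.5: 174.2 ∈ [173.9, 261.7] ↔ index [101, 150].
101 + (174.2−173.9)·(150−101)/(261.7−173.9) = 101 + 0.3·49/87.8 ≈ 101.17, so AQI = 101.
PM10 725.47: bracket 504.68–746.19 → index 151–200; slope 49/241.51, offset 220.79.
AQI = 151 + 49/241.51·220.79 ≈ 195.80 ⇒ 196.
SO₂: 722.47 lies in 437.28–735.00, so I_lo=101, I_hi=150, C_lo=437.28, C_hi=735.00.
(150−101)/(735.00−437.28) × (722.47−437.28) + 101 = 49/297.72 × 285.19 + 101 ≈ 147.94 → 148.
O₃: 0.146 ∈ [0.137, 0.177] ↔ index [151, 200].
151 + (0.146−0.137)·(200−151)/(0.177−0.137) = 151 + 0.009·49/0.040 ≈ 162.03, so AQI = 162.
NO₂: row 1141.69–1538.11 (AQI 301–500). (500−301)·(1404.53−1141.69)/(1538.11−1141.69) + 301 = 199·262.84/396.42 + 301 ≈ 432.94 → 433.
CO: row 26.39–29.74 (AQI 151–200). (200−151)·(28.64−26.39)/(29.74−26.39) + 151 = 49·2.25/3.35 + 151 ≈ 183.91 → 184.
Sub-indices: PM2.5→101, PM10→196, SO₂→148, O₃→162, NO₂→433, CO→184. Overall AQI = max = 433; dominant pollutant is NO₂.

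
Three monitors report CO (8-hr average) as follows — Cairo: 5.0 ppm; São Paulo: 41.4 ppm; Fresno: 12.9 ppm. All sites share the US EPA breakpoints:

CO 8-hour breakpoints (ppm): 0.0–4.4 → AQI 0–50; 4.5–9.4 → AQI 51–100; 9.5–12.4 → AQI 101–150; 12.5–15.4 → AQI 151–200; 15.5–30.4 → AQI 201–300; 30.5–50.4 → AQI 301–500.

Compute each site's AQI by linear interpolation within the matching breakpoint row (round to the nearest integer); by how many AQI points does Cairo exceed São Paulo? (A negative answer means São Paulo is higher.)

-354

Cairo 5.0: bracket 4.5–9.4 → index 51–100; slope 49/4.9, offset 0.5.
AQI = 51 + 49/4.9·0.5 ≈ 56.00 ⇒ 56.
São Paulo 41.4: bracket 30.5–50.4 → index 301–500; slope 199/19.9, offset 10.9.
AQI = 301 + 199/19.9·10.9 ≈ 410.00 ⇒ 410.
Fresno: 12.9 lies in 12.5–15.4, so I_lo=151, I_hi=200, C_lo=12.5, C_hi=15.4.
(200−151)/(15.4−12.5) × (12.9−12.5) + 151 = 49/2.9 × 0.4 + 151 ≈ 157.76 → 158.
AQIs: Cairo=56, São Paulo=410, Fresno=158. Cairo (56) − São Paulo (410) = -354.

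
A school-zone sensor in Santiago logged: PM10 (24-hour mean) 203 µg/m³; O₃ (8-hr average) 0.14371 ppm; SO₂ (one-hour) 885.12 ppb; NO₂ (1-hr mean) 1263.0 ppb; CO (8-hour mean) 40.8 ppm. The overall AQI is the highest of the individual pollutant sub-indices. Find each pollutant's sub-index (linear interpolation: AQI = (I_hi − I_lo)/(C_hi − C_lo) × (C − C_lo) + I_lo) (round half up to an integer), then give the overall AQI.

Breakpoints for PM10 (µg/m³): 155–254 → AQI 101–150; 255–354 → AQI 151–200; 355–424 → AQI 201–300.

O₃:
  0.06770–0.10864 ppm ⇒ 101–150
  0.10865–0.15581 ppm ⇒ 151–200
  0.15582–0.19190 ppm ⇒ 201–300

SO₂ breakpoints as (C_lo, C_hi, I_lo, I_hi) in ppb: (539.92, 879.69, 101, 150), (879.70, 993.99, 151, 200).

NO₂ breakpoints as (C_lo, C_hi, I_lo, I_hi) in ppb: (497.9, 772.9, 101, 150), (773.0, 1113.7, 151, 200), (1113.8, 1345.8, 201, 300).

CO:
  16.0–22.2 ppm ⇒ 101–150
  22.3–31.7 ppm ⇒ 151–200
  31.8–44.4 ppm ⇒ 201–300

272

PM10: 203 lies in 155–254, so I_lo=101, I_hi=150, C_lo=155, C_hi=254.
(150−101)/(254−155) × (203−155) + 101 = 49/99 × 48 + 101 ≈ 124.76 → 125.
O₃: row 0.10865–0.15581 (AQI 151–200). (200−151)·(0.14371−0.10865)/(0.15581−0.10865) + 151 = 49·0.03506/0.04716 + 151 ≈ 187.43 → 187.
SO₂: row 879.70–993.99 (AQI 151–200). (200−151)·(885.12−879.70)/(993.99−879.70) + 151 = 49·5.42/114.29 + 151 ≈ 153.32 → 153.
NO₂: 1263.0 ∈ [1113.8, 1345.8] ↔ index [201, 300].
201 + (1263.0−1113.8)·(300−201)/(1345.8−1113.8) = 201 + 149.2·99/232.0 ≈ 264.67, so AQI = 265.
CO: 40.8 lies in 31.8–44.4, so I_lo=201, I_hi=300, C_lo=31.8, C_hi=44.4.
(300−201)/(44.4−31.8) × (40.8−31.8) + 201 = 99/12.6 × 9.0 + 201 ≈ 271.71 → 272.
Sub-indices: PM10→125, O₃→187, SO₂→153, NO₂→265, CO→272. Overall AQI = max = 272; dominant pollutant is CO.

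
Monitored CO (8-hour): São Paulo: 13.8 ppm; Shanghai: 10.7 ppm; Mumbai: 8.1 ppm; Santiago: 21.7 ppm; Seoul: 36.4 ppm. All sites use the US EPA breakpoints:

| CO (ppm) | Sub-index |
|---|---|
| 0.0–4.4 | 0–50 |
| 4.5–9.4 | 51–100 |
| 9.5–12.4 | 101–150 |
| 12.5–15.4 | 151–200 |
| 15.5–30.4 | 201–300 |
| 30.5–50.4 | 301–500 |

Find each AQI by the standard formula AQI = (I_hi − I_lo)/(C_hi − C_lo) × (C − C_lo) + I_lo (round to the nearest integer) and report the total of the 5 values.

São Paulo: 13.8 lies in 12.5–15.4, so I_lo=151, I_hi=200, C_lo=12.5, C_hi=15.4.
(200−151)/(15.4−12.5) × (13.8−12.5) + 151 = 49/2.9 × 1.3 + 151 ≈ 172.97 → 173.
Shanghai: 10.7 lies in 9.5–12.4, so I_lo=101, I_hi=150, C_lo=9.5, C_hi=12.4.
(150−101)/(12.4−9.5) × (10.7−9.5) + 101 = 49/2.9 × 1.2 + 101 ≈ 121.28 → 121.
Mumbai: row 4.5–9.4 (AQI 51–100). (100−51)·(8.1−4.5)/(9.4−4.5) + 51 = 49·3.6/4.9 + 51 ≈ 87.00 → 87.
Santiago 21.7: bracket 15.5–30.4 → index 201–300; slope 99/14.9, offset 6.2.
AQI = 201 + 99/14.9·6.2 ≈ 242.19 ⇒ 242.
Seoul: 36.4 ∈ [30.5, 50.4] ↔ index [301, 500].
301 + (36.4−30.5)·(500−301)/(50.4−30.5) = 301 + 5.9·199/19.9 ≈ 360.00, so AQI = 360.
AQIs: São Paulo=173, Shanghai=121, Mumbai=87, Santiago=242, Seoul=360. Sum = 173 + 121 + 87 + 242 + 360 = 983.

983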